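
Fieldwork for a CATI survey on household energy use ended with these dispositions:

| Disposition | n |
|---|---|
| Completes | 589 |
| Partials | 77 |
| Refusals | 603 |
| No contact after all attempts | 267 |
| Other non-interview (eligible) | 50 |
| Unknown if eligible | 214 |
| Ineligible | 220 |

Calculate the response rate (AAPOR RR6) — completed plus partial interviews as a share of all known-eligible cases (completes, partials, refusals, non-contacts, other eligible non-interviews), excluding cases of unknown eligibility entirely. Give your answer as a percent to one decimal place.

42.0%

Top → 589 + 77 = 666
Denominator → 589 + 77 + 603 + 267 + 50 = 1586
RR6 = 666 / 1586 = 0.4199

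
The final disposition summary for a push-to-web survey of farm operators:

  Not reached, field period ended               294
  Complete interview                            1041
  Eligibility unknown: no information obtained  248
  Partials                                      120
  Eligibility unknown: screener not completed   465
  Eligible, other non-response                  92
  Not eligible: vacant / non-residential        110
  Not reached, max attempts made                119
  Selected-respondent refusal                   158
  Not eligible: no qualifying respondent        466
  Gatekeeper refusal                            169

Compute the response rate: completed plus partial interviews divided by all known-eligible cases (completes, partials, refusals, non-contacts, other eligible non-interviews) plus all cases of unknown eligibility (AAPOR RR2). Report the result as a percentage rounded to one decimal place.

42.9%

Refusals = 169 + 158 = 327
Never reached = 294 + 119 = 413
Unknown if eligible = 465 + 248 = 713
Out of scope = 466 + 110 = 576
Num: 1041 + 120 = 1161
Denom: 1041 + 120 + 327 + 413 + 92 + 713 = 2706
RR2 = 1161 / 2706 = 0.4290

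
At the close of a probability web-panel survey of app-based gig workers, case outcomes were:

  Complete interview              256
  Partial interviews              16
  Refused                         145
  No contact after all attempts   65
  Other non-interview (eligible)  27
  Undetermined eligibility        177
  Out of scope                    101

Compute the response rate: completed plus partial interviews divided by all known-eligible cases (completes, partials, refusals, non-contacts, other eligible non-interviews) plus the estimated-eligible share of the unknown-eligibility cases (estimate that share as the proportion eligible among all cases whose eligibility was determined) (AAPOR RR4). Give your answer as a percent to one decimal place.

Num = 256 + 16 = 272
Eligible (known) = 256 + 16 + 145 + 65 + 27 = 509
e = 509 / (509 + 101) = 509 / 610 = 0.8344
Eligible share of unknowns = 0.8344 × 177 = 147.69
Base = 509 + 147.69 = 656.69
RR4 = 272 / 656.69 = 0.4142

41.4%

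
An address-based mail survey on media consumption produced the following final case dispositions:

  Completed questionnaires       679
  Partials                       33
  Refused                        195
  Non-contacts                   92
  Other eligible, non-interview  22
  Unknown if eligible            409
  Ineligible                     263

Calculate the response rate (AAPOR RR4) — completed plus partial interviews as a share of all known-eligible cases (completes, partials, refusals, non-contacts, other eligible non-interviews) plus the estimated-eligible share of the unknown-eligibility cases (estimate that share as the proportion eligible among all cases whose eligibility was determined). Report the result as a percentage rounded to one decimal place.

52.9%

Top → 679 + 33 = 712
Eligible (known) → 679 + 33 + 195 + 92 + 22 = 1021
e = 1021 / (1021 + 263) = 1021 / 1284 = 0.7952
Eligible share of unknowns → 0.7952 × 409 = 325.24
Base → 1021 + 325.24 = 1346.24
RR4 = 712 / 1346.24 = 0.5289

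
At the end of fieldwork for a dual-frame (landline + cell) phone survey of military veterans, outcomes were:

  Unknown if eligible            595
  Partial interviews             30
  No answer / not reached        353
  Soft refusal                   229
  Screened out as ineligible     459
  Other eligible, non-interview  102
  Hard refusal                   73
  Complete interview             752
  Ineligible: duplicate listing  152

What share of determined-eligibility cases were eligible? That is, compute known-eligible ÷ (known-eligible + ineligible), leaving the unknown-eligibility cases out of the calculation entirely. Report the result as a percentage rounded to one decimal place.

Declined to participate = 73 + 229 = 302
Ineligible = 459 + 152 = 611
Eligible (known): 752 + 30 + 302 + 353 + 102 = 1539
e = 1539 / (1539 + 611) = 1539 / 2150 = 0.7158

71.6%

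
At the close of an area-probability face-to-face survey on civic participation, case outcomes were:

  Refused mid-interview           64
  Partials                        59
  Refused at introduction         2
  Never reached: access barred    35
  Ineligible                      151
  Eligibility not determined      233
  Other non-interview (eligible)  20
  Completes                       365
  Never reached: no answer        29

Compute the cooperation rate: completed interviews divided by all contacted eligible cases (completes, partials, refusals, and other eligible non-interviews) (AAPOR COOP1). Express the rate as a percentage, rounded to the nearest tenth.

Refusals = 2 + 64 = 66
No contact after all attempts = 29 + 35 = 64
Num → 365
Base → 365 + 59 + 66 + 20 = 510
COOP1 = 365 / 510 = 0.7157

71.6%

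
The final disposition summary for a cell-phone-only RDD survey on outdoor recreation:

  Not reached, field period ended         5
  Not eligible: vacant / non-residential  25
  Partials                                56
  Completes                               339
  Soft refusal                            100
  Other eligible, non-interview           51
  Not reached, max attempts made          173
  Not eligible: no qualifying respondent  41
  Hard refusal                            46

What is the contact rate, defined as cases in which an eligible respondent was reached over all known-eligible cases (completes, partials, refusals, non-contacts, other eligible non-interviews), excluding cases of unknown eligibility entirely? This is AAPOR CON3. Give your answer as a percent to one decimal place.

76.9%

Refusal or break-off = 46 + 100 = 146
No contact after all attempts = 5 + 173 = 178
Out of scope = 41 + 25 = 66
Num = 339 + 56 + 146 + 51 = 592
Base = 339 + 56 + 146 + 178 + 51 = 770
CON3 = 592 / 770 = 0.7688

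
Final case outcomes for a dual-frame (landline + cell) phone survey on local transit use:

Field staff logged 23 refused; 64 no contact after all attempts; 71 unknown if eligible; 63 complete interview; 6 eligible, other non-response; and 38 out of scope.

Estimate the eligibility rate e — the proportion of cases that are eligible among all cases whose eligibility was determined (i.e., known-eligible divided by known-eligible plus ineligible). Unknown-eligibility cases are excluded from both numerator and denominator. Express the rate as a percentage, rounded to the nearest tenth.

80.4%

Eligible (known) = 63 + 23 + 64 + 6 = 156
e = 156 / (156 + 38) = 156 / 194 = 0.8041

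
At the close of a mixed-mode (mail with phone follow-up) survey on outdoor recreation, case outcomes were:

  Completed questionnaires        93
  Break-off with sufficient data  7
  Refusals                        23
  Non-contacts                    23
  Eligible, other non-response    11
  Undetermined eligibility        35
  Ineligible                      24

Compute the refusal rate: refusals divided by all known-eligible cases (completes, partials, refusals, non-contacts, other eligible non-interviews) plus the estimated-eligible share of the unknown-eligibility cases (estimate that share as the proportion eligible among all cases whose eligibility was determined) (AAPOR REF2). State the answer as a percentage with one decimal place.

Num → 23
Eligible (known) → 93 + 7 + 23 + 23 + 11 = 157
e = 157 / (157 + 24) = 157 / 181 = 0.8674
Eligible share of unknowns → 0.8674 × 35 = 30.36
Denom → 157 + 30.36 = 187.36
REF2 = 23 / 187.36 = 0.1228

12.3%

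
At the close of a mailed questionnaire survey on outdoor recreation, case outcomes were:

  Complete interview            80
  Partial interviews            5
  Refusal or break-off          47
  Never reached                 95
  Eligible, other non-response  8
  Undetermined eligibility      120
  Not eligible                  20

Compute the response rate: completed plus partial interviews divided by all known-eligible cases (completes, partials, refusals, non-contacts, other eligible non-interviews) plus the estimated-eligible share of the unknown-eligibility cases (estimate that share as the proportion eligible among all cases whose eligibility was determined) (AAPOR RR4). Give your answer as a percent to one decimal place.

Num = 80 + 5 = 85
Known eligible = 80 + 5 + 47 + 95 + 8 = 235
e = 235 / (235 + 20) = 235 / 255 = 0.9216
e × U = 0.9216 × 120 = 110.59
Base = 235 + 110.59 = 345.59
RR4 = 85 / 345.59 = 0.2460

24.6%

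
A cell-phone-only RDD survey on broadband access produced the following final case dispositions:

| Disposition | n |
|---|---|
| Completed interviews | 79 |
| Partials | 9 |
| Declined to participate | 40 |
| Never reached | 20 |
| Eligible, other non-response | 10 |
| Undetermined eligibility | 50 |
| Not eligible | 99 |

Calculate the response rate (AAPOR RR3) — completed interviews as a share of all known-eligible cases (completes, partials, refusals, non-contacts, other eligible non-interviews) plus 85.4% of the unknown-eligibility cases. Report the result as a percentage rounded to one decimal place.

39.4%

Top: 79
Known eligible: 79 + 9 + 40 + 20 + 10 = 158
Estimated eligible among unknowns: 0.8540 × 50 = 42.70
Denominator: 158 + 42.70 = 200.70
RR3 = 79 / 200.70 = 0.3936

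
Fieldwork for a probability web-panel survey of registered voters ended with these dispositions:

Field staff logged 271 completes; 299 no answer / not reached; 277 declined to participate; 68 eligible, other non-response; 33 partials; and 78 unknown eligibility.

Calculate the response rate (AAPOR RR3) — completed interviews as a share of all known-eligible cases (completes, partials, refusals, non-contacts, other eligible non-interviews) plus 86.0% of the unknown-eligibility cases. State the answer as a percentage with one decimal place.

26.7%

Num = 271
Eligible (known) = 271 + 33 + 277 + 299 + 68 = 948
Eligible share of unknowns = 0.8600 × 78 = 67.08
Denominator = 948 + 67.08 = 1015.08
RR3 = 271 / 1015.08 = 0.2670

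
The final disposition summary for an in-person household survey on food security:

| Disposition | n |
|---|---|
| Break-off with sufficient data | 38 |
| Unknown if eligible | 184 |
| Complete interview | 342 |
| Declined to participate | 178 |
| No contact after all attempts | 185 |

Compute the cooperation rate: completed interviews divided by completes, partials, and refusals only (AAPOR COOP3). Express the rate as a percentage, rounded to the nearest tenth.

61.3%

Numerator → 342
Denominator → 342 + 38 + 178 = 558
COOP3 = 342 / 558 = 0.6129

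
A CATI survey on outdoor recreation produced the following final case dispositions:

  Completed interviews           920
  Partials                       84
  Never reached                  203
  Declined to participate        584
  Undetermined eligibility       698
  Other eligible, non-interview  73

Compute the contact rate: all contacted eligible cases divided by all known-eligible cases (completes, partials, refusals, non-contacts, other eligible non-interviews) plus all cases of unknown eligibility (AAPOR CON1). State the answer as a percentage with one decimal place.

Num: 920 + 84 + 584 + 73 = 1661
Denominator: 920 + 84 + 584 + 203 + 73 + 698 = 2562
CON1 = 1661 / 2562 = 0.6483

64.8%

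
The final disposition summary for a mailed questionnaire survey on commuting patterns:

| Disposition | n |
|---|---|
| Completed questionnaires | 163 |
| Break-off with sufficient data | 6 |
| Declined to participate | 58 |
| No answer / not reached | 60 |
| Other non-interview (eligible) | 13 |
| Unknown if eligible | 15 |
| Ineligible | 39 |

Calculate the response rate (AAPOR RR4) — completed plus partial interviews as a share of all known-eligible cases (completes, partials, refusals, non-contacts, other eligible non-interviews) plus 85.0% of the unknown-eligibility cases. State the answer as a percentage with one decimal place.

54.0%

Numerator = 163 + 6 = 169
Known eligible = 163 + 6 + 58 + 60 + 13 = 300
e × U = 0.8500 × 15 = 12.75
Denom = 300 + 12.75 = 312.75
RR4 = 169 / 312.75 = 0.5404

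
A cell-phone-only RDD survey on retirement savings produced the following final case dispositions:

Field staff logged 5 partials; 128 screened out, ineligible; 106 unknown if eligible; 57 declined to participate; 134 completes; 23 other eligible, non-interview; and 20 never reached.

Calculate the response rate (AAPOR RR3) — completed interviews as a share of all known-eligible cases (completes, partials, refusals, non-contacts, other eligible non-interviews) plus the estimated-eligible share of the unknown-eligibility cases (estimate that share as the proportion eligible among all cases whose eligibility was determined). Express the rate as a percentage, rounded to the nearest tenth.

Num → 134
Known eligible → 134 + 5 + 57 + 20 + 23 = 239
e = 239 / (239 + 128) = 239 / 367 = 0.6512
Eligible share of unknowns → 0.6512 × 106 = 69.03
Denominator → 239 + 69.03 = 308.03
RR3 = 134 / 308.03 = 0.4350

43.5%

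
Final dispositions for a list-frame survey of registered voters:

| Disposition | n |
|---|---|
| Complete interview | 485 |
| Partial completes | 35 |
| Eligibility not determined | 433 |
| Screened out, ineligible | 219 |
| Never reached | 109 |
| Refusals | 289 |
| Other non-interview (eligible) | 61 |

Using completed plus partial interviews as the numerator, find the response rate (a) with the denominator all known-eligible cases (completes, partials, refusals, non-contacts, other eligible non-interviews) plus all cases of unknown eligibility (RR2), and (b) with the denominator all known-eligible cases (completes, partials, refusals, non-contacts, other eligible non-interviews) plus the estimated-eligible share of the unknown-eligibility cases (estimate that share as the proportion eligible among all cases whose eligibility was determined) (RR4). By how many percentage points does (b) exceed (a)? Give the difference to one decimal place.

2.2

Numerator: 485 + 35 = 520
Base: 485 + 35 + 289 + 109 + 61 + 433 = 1412
RR2 = 520 / 1412 = 0.3683
Eligible (known): 485 + 35 + 289 + 109 + 61 = 979
e = 979 / (979 + 219) = 979 / 1198 = 0.8172
Eligible share of unknowns: 0.8172 × 433 = 353.85
Base: 979 + 353.85 = 1332.85
RR4 = 520 / 1332.85 = 0.3901
Difference = 39.01 − 36.83 = 2.18 percentage points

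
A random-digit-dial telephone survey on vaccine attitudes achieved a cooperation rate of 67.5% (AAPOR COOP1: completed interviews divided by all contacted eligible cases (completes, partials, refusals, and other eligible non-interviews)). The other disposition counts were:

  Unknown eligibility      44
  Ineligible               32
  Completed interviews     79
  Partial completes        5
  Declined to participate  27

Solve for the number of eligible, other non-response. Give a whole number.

6

COOP1 = 79 / D = 0.675
D = 79 / 0.675 = 117.0
Other denominator terms total 111
eligible, other non-response = 117.0 − 111 ≈ 6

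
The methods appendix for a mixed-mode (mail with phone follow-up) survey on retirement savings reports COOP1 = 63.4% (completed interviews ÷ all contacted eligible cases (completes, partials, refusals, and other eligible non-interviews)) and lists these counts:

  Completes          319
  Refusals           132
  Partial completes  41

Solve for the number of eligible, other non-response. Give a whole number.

11

COOP1 = 319 / D = 0.634
D = 319 / 0.634 = 503.2
Rest of base = 492
eligible, other non-response = 503.2 − 492 ≈ 11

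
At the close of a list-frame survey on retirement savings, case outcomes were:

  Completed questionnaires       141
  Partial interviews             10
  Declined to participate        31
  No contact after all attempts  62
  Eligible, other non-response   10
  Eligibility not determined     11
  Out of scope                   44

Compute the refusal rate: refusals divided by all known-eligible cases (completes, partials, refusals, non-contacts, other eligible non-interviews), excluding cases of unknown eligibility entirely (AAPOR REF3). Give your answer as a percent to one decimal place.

Numerator: 31
Base: 141 + 10 + 31 + 62 + 10 = 254
REF3 = 31 / 254 = 0.1220

12.2%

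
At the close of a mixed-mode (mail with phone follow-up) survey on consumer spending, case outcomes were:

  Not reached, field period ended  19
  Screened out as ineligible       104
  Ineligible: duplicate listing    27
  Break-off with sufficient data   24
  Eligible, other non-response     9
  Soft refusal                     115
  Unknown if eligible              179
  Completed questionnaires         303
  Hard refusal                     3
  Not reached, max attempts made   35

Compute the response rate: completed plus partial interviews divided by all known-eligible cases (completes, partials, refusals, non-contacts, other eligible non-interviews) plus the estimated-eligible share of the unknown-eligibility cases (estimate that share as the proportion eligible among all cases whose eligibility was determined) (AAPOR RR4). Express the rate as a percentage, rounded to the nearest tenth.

Refusals = 3 + 115 = 118
Never reached = 19 + 35 = 54
Not eligible = 104 + 27 = 131
Numerator → 303 + 24 = 327
Determined eligible → 303 + 24 + 118 + 54 + 9 = 508
e = 508 / (508 + 131) = 508 / 639 = 0.7950
Estimated eligible among unknowns → 0.7950 × 179 = 142.31
Denom → 508 + 142.31 = 650.31
RR4 = 327 / 650.31 = 0.5028

50.3%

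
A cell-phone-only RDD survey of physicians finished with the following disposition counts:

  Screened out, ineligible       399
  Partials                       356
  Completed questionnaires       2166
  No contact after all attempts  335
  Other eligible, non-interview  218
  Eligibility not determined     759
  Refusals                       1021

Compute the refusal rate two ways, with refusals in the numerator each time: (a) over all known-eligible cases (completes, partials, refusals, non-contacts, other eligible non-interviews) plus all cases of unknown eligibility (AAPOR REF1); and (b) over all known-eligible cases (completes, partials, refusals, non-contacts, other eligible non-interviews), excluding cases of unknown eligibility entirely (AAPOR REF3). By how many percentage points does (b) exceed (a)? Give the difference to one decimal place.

3.9

Num: 1021
Denominator: 2166 + 356 + 1021 + 335 + 218 + 759 = 4855
REF1 = 1021 / 4855 = 0.2103
Denominator: 2166 + 356 + 1021 + 335 + 218 = 4096
REF3 = 1021 / 4096 = 0.2493
Difference = 24.93 − 21.03 = 3.90 percentage points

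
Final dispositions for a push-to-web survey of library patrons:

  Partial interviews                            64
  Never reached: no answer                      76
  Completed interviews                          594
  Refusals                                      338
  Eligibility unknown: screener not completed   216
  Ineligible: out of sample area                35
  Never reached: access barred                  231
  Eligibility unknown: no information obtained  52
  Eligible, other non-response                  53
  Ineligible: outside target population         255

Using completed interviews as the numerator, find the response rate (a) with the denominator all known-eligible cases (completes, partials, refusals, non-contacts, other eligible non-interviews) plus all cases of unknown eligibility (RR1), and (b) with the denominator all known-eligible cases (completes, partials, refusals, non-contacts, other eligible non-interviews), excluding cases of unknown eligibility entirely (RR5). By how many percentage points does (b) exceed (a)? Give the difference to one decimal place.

7.2

Non-contacts = 76 + 231 = 307
Eligibility not determined = 216 + 52 = 268
Screened out, ineligible = 255 + 35 = 290
Num: 594
Denominator: 594 + 64 + 338 + 307 + 53 + 268 = 1624
RR1 = 594 / 1624 = 0.3658
Denominator: 594 + 64 + 338 + 307 + 53 = 1356
RR5 = 594 / 1356 = 0.4381
Difference = 43.81 − 36.58 = 7.23 percentage points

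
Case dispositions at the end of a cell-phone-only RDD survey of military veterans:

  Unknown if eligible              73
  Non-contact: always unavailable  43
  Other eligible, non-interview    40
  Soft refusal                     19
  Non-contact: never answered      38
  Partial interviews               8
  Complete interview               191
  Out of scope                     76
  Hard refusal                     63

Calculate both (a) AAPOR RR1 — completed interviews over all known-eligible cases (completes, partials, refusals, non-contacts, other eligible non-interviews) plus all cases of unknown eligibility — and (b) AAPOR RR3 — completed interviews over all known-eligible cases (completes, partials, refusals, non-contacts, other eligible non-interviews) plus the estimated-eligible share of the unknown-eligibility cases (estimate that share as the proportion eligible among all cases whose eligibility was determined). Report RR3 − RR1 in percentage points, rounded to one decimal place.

1.0

Refusals = 63 + 19 = 82
Never reached = 38 + 43 = 81
Top: 191
Denominator: 191 + 8 + 82 + 81 + 40 + 73 = 475
RR1 = 191 / 475 = 0.4021
Known eligible: 191 + 8 + 82 + 81 + 40 = 402
e = 402 / (402 + 76) = 402 / 478 = 0.8410
Estimated eligible among unknowns: 0.8410 × 73 = 61.39
Denominator: 402 + 61.39 = 463.39
RR3 = 191 / 463.39 = 0.4122
Difference = 41.22 − 40.21 = 1.01 percentage points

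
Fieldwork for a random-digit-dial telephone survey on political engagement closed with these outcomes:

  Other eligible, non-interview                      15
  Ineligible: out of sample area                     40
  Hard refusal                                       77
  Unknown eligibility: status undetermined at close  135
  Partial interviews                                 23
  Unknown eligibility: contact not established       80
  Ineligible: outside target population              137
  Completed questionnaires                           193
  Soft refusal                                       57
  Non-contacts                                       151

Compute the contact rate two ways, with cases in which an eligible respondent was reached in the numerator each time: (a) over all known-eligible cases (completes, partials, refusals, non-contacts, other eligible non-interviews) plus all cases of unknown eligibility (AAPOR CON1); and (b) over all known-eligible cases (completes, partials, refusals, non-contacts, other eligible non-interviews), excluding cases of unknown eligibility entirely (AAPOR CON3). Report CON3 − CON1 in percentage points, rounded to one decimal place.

20.8

Refused = 77 + 57 = 134
Eligibility not determined = 80 + 135 = 215
Out of scope = 137 + 40 = 177
Top → 193 + 23 + 134 + 15 = 365
Denominator → 193 + 23 + 134 + 151 + 15 + 215 = 731
CON1 = 365 / 731 = 0.4993
Denominator → 193 + 23 + 134 + 151 + 15 = 516
CON3 = 365 / 516 = 0.7074
Difference = 70.74 − 49.93 = 20.81 percentage points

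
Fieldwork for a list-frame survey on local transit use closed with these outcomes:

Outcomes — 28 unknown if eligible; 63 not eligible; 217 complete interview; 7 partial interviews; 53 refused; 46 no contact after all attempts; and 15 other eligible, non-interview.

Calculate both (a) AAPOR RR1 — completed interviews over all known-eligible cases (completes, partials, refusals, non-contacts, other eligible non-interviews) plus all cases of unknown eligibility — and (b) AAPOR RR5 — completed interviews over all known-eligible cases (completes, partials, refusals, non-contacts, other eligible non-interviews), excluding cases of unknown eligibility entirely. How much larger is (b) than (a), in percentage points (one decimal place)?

4.9

Num → 217
Base → 217 + 7 + 53 + 46 + 15 + 28 = 366
RR1 = 217 / 366 = 0.5929
Base → 217 + 7 + 53 + 46 + 15 = 338
RR5 = 217 / 338 = 0.6420
Difference = 64.20 − 59.29 = 4.91 percentage points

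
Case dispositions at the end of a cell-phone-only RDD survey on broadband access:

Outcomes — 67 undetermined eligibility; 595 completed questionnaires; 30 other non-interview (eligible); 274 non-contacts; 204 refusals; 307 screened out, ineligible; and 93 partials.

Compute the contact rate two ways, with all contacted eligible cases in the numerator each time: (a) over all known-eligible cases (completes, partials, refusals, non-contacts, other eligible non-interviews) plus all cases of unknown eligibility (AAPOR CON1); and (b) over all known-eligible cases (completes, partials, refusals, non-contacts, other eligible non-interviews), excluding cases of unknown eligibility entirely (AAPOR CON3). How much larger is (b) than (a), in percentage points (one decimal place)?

Numerator → 595 + 93 + 204 + 30 = 922
Base → 595 + 93 + 204 + 274 + 30 + 67 = 1263
CON1 = 922 / 1263 = 0.7300
Base → 595 + 93 + 204 + 274 + 30 = 1196
CON3 = 922 / 1196 = 0.7709
Difference = 77.09 − 73.00 = 4.09 percentage points

4.1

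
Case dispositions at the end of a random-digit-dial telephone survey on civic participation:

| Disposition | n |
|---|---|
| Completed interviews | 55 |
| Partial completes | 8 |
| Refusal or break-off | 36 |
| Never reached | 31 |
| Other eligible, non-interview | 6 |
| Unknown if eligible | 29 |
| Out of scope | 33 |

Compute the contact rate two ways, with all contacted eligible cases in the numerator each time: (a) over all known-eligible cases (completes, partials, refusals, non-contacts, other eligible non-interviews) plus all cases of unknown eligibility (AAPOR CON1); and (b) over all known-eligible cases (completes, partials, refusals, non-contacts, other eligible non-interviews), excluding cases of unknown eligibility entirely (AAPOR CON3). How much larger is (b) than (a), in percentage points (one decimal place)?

13.6

Numerator: 55 + 8 + 36 + 6 = 105
Denom: 55 + 8 + 36 + 31 + 6 + 29 = 165
CON1 = 105 / 165 = 0.6364
Denom: 55 + 8 + 36 + 31 + 6 = 136
CON3 = 105 / 136 = 0.7721
Difference = 77.21 − 63.64 = 13.57 percentage points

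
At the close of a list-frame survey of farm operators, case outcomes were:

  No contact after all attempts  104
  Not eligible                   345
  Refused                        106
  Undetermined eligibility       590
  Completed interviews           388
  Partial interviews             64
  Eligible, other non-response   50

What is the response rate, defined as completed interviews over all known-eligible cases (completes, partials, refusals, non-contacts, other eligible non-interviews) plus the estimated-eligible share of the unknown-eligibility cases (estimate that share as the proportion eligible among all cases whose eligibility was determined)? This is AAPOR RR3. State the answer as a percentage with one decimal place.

Num = 388
Eligible (known) = 388 + 64 + 106 + 104 + 50 = 712
e = 712 / (712 + 345) = 712 / 1057 = 0.6736
Eligible share of unknowns = 0.6736 × 590 = 397.42
Denom = 712 + 397.42 = 1109.42
RR3 = 388 / 1109.42 = 0.3497

35.0%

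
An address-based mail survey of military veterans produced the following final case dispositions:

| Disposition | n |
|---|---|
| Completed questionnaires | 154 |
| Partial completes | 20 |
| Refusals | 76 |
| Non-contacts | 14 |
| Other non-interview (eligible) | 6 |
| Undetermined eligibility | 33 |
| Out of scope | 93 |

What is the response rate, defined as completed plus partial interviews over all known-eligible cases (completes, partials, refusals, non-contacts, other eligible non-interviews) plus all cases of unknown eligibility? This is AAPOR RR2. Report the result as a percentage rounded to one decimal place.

57.4%

Numerator → 154 + 20 = 174
Base → 154 + 20 + 76 + 14 + 6 + 33 = 303
RR2 = 174 / 303 = 0.5743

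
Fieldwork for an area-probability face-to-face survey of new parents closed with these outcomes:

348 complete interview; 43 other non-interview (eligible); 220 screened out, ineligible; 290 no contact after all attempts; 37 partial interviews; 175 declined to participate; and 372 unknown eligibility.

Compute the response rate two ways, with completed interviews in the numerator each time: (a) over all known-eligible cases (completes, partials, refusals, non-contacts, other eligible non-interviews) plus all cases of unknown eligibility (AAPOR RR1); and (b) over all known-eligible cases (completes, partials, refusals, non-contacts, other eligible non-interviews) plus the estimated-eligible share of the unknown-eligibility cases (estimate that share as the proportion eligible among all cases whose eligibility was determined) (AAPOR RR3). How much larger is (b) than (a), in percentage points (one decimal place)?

1.7

Numerator → 348
Base → 348 + 37 + 175 + 290 + 43 + 372 = 1265
RR1 = 348 / 1265 = 0.2751
Eligible (known) → 348 + 37 + 175 + 290 + 43 = 893
e = 893 / (893 + 220) = 893 / 1113 = 0.8023
Estimated eligible among unknowns → 0.8023 × 372 = 298.46
Base → 893 + 298.46 = 1191.46
RR3 = 348 / 1191.46 = 0.2921
Difference = 29.21 − 27.51 = 1.70 percentage points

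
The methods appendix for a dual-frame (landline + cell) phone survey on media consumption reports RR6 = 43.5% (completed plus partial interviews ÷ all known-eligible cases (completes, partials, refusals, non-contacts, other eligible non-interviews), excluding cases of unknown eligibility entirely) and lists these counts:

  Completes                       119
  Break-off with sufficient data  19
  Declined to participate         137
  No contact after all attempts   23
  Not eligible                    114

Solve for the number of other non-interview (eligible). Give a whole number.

Num = 119 + 19 = 138
RR6 = 138 / D = 0.435
D = 138 / 0.435 = 317.2
Rest of base = 298
other non-interview (eligible) = 317.2 − 298 ≈ 19

19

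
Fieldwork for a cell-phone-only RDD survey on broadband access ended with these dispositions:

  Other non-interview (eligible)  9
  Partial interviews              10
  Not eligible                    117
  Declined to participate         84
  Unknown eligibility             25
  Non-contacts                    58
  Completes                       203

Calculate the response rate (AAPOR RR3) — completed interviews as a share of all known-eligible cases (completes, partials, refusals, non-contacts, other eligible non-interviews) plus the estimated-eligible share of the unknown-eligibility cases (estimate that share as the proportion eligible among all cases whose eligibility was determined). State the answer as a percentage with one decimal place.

Numerator → 203
Known eligible → 203 + 10 + 84 + 58 + 9 = 364
e = 364 / (364 + 117) = 364 / 481 = 0.7568
Estimated eligible among unknowns → 0.7568 × 25 = 18.92
Denominator → 364 + 18.92 = 382.92
RR3 = 203 / 382.92 = 0.5301

53.0%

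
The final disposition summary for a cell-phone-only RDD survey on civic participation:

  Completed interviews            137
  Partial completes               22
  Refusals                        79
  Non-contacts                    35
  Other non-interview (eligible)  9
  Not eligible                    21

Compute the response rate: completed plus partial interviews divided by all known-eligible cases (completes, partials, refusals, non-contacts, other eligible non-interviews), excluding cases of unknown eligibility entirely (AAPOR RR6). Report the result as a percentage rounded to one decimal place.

Numerator: 137 + 22 = 159
Denom: 137 + 22 + 79 + 35 + 9 = 282
RR6 = 159 / 282 = 0.5638

56.4%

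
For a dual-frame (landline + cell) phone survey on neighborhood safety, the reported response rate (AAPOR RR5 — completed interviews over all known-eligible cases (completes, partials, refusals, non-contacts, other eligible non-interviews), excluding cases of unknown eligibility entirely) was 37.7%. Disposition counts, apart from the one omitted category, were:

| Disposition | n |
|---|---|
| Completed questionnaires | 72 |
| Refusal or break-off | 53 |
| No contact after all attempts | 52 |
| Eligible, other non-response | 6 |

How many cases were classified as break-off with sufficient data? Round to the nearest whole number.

8

RR5 = 72 / D = 0.377
D = 72 / 0.377 = 191.0
Rest of base = 183
break-off with sufficient data = 191.0 − 183 ≈ 8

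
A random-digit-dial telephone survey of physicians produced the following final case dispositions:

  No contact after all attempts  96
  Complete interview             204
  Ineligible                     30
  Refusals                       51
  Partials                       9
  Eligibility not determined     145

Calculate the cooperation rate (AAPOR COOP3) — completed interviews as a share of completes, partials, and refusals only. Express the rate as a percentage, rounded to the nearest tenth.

77.3%

Top: 204
Denominator: 204 + 9 + 51 = 264
COOP3 = 204 / 264 = 0.7727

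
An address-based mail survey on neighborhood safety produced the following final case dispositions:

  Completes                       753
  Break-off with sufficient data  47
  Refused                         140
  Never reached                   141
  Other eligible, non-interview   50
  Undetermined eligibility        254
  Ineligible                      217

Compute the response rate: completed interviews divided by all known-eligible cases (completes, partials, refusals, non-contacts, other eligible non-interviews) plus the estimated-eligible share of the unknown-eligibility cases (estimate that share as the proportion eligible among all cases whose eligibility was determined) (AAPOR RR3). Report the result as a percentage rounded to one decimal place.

Top → 753
Known eligible → 753 + 47 + 140 + 141 + 50 = 1131
e = 1131 / (1131 + 217) = 1131 / 1348 = 0.8390
Eligible share of unknowns → 0.8390 × 254 = 213.11
Denominator → 1131 + 213.11 = 1344.11
RR3 = 753 / 1344.11 = 0.5602

56.0%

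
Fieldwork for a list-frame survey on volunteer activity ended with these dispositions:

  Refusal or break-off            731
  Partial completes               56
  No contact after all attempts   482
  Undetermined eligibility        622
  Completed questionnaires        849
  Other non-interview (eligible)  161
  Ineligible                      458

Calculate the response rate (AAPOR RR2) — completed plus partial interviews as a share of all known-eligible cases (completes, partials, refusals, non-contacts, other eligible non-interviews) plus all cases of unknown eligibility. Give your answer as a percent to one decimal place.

Numerator: 849 + 56 = 905
Base: 849 + 56 + 731 + 482 + 161 + 622 = 2901
RR2 = 905 / 2901 = 0.3120

31.2%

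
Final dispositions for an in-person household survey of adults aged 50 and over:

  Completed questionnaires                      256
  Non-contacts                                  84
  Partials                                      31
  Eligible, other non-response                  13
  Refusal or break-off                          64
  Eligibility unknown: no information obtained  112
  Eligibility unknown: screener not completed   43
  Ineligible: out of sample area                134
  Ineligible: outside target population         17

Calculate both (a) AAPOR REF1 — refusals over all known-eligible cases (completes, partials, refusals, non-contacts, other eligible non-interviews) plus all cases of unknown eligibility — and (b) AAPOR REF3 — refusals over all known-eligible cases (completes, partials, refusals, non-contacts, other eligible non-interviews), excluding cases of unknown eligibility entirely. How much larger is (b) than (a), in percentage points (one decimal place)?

Undetermined eligibility = 43 + 112 = 155
Not eligible = 17 + 134 = 151
Numerator = 64
Denominator = 256 + 31 + 64 + 84 + 13 + 155 = 603
REF1 = 64 / 603 = 0.1061
Denominator = 256 + 31 + 64 + 84 + 13 = 448
REF3 = 64 / 448 = 0.1429
Difference = 14.29 − 10.61 = 3.68 percentage points

3.7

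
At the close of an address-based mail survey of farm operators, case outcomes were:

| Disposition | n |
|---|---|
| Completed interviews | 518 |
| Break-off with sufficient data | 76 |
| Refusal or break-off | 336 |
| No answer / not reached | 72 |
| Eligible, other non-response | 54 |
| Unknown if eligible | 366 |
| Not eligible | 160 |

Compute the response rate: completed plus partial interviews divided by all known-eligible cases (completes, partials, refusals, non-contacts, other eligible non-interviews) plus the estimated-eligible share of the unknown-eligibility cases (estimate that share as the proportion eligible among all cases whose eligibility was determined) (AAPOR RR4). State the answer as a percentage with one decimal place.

43.2%

Num → 518 + 76 = 594
Known eligible → 518 + 76 + 336 + 72 + 54 = 1056
e = 1056 / (1056 + 160) = 1056 / 1216 = 0.8684
e × U → 0.8684 × 366 = 317.83
Denom → 1056 + 317.83 = 1373.83
RR4 = 594 / 1373.83 = 0.4324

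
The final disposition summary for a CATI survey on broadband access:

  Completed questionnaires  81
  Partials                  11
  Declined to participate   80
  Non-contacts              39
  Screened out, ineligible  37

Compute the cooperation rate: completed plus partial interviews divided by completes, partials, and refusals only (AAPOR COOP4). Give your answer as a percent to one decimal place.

53.5%

Numerator = 81 + 11 = 92
Denominator = 81 + 11 + 80 = 172
COOP4 = 92 / 172 = 0.5349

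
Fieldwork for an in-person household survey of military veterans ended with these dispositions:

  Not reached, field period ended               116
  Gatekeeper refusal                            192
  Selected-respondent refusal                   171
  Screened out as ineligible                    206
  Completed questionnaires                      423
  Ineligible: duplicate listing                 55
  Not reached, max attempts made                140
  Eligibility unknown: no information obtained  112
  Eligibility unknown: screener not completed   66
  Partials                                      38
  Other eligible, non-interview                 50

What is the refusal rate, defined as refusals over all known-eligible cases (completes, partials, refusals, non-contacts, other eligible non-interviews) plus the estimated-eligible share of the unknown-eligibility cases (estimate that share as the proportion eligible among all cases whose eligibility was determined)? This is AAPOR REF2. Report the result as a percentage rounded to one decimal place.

28.5%

Refused = 192 + 171 = 363
No contact after all attempts = 116 + 140 = 256
Unknown if eligible = 66 + 112 = 178
Screened out, ineligible = 206 + 55 = 261
Num: 363
Known eligible: 423 + 38 + 363 + 256 + 50 = 1130
e = 1130 / (1130 + 261) = 1130 / 1391 = 0.8124
Estimated eligible among unknowns: 0.8124 × 178 = 144.61
Denom: 1130 + 144.61 = 1274.61
REF2 = 363 / 1274.61 = 0.2848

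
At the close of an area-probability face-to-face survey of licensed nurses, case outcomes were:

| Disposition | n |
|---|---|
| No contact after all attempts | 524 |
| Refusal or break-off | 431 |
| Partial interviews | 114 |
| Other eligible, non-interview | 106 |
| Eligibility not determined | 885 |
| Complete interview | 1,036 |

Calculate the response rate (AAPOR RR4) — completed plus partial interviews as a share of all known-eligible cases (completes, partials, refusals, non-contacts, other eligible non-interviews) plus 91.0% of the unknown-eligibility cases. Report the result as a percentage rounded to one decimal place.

38.1%

Top → 1036 + 114 = 1150
Eligible (known) → 1036 + 114 + 431 + 524 + 106 = 2211
Eligible share of unknowns → 0.9100 × 885 = 805.35
Denominator → 2211 + 805.35 = 3016.35
RR4 = 1150 / 3016.35 = 0.3813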